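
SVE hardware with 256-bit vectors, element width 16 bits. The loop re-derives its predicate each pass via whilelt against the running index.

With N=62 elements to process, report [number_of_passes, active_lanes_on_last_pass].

lane count: 256 div 16 = 16
iterations = ceil(62/16) = 4; final-pass vl = 14

[iterations, last_vl] = [4, 14]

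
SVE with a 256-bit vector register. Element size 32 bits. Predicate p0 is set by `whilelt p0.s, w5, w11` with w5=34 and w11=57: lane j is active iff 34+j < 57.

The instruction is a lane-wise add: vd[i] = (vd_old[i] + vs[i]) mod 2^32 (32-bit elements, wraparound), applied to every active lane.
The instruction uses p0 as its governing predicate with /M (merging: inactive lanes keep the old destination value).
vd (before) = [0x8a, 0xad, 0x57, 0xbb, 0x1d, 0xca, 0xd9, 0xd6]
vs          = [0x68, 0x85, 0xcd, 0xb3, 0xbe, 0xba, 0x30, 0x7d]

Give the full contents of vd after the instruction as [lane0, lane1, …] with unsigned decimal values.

vd = [242, 306, 292, 366, 219, 388, 265, 339]

256-bit reg / 32-bit elem → 8 lanes
whilelt: lane j active iff 34+j < 57 → j < 23 → 8 active
[0] add(0x8a,0x68) = 0xf2
[1] add(0xad,0x85) = 0x132
[2] add(0x57,0xcd) = 0x124
[3] add(0xbb,0xb3) = 0x16e
[4] add(0x1d,0xbe) = 0xdb
[5] add(0xca,0xba) = 0x184
[6] add(0xd9,0x30) = 0x109
[7] add(0xd6,0x7d) = 0x153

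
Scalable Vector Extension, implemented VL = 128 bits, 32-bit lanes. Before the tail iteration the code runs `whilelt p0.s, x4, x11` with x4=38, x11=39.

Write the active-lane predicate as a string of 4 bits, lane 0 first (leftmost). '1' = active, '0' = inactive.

predicate = 1000

register lanes = 128/32 = 4
whilelt: lane j active iff 38+j < 39 → j < 1 → 1 active
bits (lane 0 leftmost): 1000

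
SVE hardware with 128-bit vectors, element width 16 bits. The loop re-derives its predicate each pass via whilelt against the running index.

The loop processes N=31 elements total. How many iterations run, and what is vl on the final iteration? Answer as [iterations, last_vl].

lane count: 128 div 16 = 8
31 elements at 8/iter → 4 passes, remainder 7 on the last

[iterations, last_vl] = [4, 7]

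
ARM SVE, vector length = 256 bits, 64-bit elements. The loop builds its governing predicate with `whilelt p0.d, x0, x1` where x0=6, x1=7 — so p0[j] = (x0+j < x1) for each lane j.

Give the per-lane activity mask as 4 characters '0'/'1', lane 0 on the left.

predicate = 1000

256-bit reg / 64-bit elem → 4 lanes
whilelt: lane j active iff 6+j < 7 → j < 1 → 1 active
bits (lane 0 leftmost): 1000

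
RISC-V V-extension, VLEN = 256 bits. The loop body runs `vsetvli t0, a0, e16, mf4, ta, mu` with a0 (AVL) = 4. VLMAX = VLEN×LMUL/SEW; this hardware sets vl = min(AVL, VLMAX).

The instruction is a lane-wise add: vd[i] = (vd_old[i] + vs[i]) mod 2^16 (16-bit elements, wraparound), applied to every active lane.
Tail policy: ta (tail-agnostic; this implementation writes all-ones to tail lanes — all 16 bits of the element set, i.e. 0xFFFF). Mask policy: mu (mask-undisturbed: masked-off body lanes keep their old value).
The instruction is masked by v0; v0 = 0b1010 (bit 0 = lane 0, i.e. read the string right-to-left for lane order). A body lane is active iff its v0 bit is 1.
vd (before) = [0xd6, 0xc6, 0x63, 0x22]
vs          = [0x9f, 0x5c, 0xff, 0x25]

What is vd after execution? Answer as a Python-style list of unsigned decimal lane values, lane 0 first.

vd = [214, 290, 99, 71]

VLMAX = VLEN×LMUL/SEW = 256×1/4/16 = 4
vl ← min(4, 4) = 4
  i=0: mask-off/keep → 214
  i=1: add(0xc6,0x5c) → 290
  i=2: mask-off/keep → 99
  i=3: add(0x22,0x25) → 71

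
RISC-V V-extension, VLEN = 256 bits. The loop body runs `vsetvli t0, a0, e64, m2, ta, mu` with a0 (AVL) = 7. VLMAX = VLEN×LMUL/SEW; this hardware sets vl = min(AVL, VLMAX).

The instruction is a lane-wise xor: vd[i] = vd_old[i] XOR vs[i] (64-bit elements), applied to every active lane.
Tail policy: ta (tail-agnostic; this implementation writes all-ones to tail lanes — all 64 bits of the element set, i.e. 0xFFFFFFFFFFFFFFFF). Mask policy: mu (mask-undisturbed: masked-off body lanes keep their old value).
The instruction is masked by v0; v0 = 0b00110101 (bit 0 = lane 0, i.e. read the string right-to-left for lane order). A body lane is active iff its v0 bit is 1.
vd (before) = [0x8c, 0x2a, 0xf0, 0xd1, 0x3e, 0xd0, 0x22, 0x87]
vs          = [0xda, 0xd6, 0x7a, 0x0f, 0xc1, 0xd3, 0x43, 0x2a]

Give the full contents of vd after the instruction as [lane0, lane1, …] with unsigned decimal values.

VLMAX = VLEN×LMUL/SEW = 256×2/64 = 8
vl ← min(7, 8) = 7
vd[0] xor(0x8c,0xda) -> 0x56
vd[1] mask-off/keep -> 0x2a
vd[2] xor(0xf0,0x7a) -> 0x8a
vd[3] mask-off/keep -> 0xd1
vd[4] xor(0x3e,0xc1) -> 0xff
vd[5] xor(0xd0,0xd3) -> 0x03
vd[6] mask-off/keep -> 0x22
vd[7] tail/ones -> 0xffffffffffffffff

vd = [86, 42, 138, 209, 255, 3, 34, 18446744073709551615]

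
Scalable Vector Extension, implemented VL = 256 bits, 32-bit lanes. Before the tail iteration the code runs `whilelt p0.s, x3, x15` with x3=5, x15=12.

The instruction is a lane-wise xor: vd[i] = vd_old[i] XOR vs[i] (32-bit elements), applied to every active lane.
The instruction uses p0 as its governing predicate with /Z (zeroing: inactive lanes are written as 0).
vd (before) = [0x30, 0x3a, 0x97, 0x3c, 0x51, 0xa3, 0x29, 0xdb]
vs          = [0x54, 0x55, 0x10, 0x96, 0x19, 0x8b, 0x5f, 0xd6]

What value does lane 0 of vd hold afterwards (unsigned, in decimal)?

lane count: 256 div 32 = 8
whilelt: lane j active iff 5+j < 12 → j < 7 → 7 active
vd[0] xor(0x30,0x54) -> 0x64
vd[1] xor(0x3a,0x55) -> 0x6f
vd[2] xor(0x97,0x10) -> 0x87
vd[3] xor(0x3c,0x96) -> 0xaa
vd[4] xor(0x51,0x19) -> 0x48
vd[5] xor(0xa3,0x8b) -> 0x28
vd[6] xor(0x29,0x5f) -> 0x76
vd[7] tail/zero -> 0x00

vd[0] = 100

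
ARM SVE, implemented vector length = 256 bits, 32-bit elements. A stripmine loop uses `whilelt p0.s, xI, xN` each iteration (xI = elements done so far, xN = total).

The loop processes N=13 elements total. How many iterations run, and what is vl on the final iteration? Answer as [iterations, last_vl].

lane count: 256 div 32 = 8
13 elements at 8/iter → 2 passes, remainder 5 on the last

[iterations, last_vl] = [2, 5]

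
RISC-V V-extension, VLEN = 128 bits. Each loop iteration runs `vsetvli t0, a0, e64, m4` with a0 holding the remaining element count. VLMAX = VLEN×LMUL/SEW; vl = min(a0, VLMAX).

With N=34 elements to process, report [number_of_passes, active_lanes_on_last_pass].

[iterations, last_vl] = [5, 2]

VLMAX = (128 × 4) / 64 = 8 lanes
iterations = ceil(34/8) = 5; final-pass vl = 2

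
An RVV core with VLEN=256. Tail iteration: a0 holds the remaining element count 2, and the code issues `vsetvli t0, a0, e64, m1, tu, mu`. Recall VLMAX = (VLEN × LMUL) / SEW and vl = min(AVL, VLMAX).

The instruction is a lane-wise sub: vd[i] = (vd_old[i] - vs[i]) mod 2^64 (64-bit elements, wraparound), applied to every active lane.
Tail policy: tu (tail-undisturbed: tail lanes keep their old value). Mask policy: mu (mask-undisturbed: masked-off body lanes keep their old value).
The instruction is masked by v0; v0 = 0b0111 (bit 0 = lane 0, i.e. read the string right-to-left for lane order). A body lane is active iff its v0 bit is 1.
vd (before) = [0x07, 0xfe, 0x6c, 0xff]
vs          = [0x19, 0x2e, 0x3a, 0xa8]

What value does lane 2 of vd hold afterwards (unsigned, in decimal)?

vd[2] = 108

VLMAX = (256 × 1) / 64 = 4 lanes
vl ← min(2, 4) = 2
vd[0] sub(0x07,0x19) -> 0xffffffffffffffee
vd[1] sub(0xfe,0x2e) -> 0xd0
vd[2] tail/keep -> 0x6c
vd[3] tail/keep -> 0xff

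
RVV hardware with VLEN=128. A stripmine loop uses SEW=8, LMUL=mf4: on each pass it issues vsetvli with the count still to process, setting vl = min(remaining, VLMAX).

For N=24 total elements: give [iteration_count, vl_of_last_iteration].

[iterations, last_vl] = [6, 4]

VLMAX = (128 × 1/4) / 8 = 4 lanes
24 elements at 4/iter → 6 passes, remainder 4 on the last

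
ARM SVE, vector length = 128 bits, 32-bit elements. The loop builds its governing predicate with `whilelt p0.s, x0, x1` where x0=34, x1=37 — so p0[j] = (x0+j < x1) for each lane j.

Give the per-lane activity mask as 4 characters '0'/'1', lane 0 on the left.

predicate = 1110

register lanes = 128/32 = 4
p0[j] = (34+j < 37); true for j=0..2 → 3 lanes set
bits (lane 0 leftmost): 1110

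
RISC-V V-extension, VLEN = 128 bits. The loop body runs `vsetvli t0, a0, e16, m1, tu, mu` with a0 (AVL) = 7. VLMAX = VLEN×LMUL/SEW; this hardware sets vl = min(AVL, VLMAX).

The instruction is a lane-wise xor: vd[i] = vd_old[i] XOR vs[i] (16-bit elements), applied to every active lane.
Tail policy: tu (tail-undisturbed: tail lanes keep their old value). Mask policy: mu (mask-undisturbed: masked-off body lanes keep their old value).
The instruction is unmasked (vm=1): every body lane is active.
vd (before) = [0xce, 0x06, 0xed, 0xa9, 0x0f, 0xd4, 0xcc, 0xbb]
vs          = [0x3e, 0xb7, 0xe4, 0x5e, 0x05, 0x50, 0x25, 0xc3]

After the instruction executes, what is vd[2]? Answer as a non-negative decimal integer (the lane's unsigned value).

VLMAX = VLEN×LMUL/SEW = 128×1/16 = 8
vl = min(AVL, VLMAX) = min(7, 8) = 7
  i=0: xor(0xce,0x3e) → 240
  i=1: xor(0x06,0xb7) → 177
  i=2: xor(0xed,0xe4) → 9
  i=3: xor(0xa9,0x5e) → 247
  i=4: xor(0x0f,0x05) → 10
  i=5: xor(0xd4,0x50) → 132
  i=6: xor(0xcc,0x25) → 233
  i=7: tail/keep → 187

vd[2] = 9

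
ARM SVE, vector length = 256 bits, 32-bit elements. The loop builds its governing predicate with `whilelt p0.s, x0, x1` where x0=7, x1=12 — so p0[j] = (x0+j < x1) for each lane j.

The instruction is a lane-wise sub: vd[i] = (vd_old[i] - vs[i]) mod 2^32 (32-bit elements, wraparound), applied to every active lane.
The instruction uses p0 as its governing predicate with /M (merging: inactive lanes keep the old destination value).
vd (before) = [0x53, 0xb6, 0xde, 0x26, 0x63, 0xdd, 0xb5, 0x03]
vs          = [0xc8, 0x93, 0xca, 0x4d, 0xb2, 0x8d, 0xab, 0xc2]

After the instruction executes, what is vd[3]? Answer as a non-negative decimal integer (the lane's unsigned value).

register lanes = 256/32 = 8
whilelt: lane j active iff 7+j < 12 → j < 5 → 5 active
[0] sub(0x53,0xc8) = 0xffffff8b
[1] sub(0xb6,0x93) = 0x23
[2] sub(0xde,0xca) = 0x14
[3] sub(0x26,0x4d) = 0xffffffd9
[4] sub(0x63,0xb2) = 0xffffffb1
[5] tail/keep = 0xdd
[6] tail/keep = 0xb5
[7] tail/keep = 0x03

vd[3] = 4294967257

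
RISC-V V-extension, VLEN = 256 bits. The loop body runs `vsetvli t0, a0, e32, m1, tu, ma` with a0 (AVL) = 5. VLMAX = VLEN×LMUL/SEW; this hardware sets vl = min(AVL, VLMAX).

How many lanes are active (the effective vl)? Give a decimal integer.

lanes per group: 256·1/32 = 8
vl ← min(5, 8) = 5

vl = 5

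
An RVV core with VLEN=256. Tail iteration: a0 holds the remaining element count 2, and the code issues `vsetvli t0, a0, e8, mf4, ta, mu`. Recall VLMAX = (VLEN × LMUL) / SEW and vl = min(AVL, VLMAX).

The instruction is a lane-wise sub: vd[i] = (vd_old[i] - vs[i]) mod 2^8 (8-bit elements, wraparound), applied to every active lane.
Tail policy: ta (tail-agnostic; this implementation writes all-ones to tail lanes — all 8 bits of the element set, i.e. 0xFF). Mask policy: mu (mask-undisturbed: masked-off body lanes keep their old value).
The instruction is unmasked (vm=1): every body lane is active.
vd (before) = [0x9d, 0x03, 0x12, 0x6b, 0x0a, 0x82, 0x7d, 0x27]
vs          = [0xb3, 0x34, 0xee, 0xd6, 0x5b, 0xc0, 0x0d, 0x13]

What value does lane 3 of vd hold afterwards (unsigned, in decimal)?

VLMAX = VLEN×LMUL/SEW = 256×1/4/8 = 8
AVL=2 ≤ VLMAX=8, so vl = 2
[0] sub(0x9d,0xb3) = 0xea
[1] sub(0x03,0x34) = 0xcf
[2] tail/ones = 0xff
[3] tail/ones = 0xff
[4] tail/ones = 0xff
[5] tail/ones = 0xff
[6] tail/ones = 0xff
[7] tail/ones = 0xff

vd[3] = 255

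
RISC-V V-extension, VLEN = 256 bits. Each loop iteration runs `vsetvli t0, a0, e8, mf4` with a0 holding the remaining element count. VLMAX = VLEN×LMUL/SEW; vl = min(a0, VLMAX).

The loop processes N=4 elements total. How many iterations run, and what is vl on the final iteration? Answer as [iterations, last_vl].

[iterations, last_vl] = [1, 4]

VLMAX = (256 × 1/4) / 8 = 8 lanes
4 elements at 8/iter → 1 passes, remainder 4 on the last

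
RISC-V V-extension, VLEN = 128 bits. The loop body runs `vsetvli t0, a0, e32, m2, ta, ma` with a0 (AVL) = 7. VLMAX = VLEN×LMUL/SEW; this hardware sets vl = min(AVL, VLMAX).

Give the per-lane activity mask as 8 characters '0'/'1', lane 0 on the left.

predicate = 11111110

VLMAX = VLEN×LMUL/SEW = 128×2/32 = 8
vl ← min(7, 8) = 7
bits (lane 0 leftmost): 11111110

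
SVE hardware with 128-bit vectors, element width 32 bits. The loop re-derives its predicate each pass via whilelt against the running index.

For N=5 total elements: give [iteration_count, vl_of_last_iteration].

[iterations, last_vl] = [2, 1]

lane count: 128 div 32 = 4
N=5: ⌈5/4⌉ = 2 iters; last vl = 5 − 1×4 = 1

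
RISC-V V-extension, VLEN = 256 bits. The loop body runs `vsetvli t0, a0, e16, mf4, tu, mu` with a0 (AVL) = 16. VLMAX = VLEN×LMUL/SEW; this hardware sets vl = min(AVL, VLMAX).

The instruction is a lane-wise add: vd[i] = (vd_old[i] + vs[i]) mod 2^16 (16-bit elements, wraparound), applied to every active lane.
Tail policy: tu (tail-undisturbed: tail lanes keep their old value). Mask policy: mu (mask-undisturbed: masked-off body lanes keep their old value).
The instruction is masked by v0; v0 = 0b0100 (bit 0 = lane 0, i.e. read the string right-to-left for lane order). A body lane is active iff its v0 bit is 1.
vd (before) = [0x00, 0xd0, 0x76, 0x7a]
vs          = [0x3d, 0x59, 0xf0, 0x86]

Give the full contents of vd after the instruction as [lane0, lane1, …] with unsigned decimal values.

vd = [0, 208, 358, 122]

VLMAX = VLEN×LMUL/SEW = 256×1/4/16 = 4
vl ← min(16, 4) = 4
lane  0: mask-off/keep ⇒ 0x00
lane  1: mask-off/keep ⇒ 0xd0
lane  2: add(0x76,0xf0) ⇒ 0x166
lane  3: mask-off/keep ⇒ 0x7a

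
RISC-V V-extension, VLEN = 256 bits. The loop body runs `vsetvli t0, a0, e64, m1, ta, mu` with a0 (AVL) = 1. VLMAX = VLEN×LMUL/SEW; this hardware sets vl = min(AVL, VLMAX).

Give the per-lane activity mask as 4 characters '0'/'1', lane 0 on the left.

predicate = 1000

VLMAX = VLEN×LMUL/SEW = 256×1/64 = 4
vl ← min(1, 4) = 1
bits (lane 0 leftmost): 1000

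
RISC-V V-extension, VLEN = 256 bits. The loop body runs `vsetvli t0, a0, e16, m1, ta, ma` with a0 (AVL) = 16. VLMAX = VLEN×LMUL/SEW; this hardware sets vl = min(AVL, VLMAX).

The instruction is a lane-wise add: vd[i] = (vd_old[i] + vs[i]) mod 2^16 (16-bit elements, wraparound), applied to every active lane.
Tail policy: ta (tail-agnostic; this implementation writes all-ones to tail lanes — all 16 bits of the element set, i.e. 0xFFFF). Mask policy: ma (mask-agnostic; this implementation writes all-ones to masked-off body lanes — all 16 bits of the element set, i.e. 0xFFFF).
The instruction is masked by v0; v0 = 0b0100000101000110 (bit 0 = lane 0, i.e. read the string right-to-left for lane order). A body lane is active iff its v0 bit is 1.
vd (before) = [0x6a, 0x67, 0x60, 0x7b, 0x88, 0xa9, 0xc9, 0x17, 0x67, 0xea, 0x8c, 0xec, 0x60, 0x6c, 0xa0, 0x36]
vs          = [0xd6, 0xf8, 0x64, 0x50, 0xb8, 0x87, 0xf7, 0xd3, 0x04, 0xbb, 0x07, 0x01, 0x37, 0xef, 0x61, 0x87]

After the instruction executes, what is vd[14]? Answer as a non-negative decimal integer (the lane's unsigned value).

VLMAX = (256 × 1) / 16 = 16 lanes
vl ← min(16, 16) = 16
lane  0: mask-off/ones ⇒ 0xffff
lane  1: add(0x67,0xf8) ⇒ 0x15f
lane  2: add(0x60,0x64) ⇒ 0xc4
lane  3: mask-off/ones ⇒ 0xffff
lane  4: mask-off/ones ⇒ 0xffff
lane  5: mask-off/ones ⇒ 0xffff
lane  6: add(0xc9,0xf7) ⇒ 0x1c0
lane  7: mask-off/ones ⇒ 0xffff
lane  8: add(0x67,0x04) ⇒ 0x6b
lane  9: mask-off/ones ⇒ 0xffff
lane 10: mask-off/ones ⇒ 0xffff
lane 11: mask-off/ones ⇒ 0xffff
lane 12: mask-off/ones ⇒ 0xffff
lane 13: mask-off/ones ⇒ 0xffff
lane 14: add(0xa0,0x61) ⇒ 0x101
lane 15: mask-off/ones ⇒ 0xffff

vd[14] = 257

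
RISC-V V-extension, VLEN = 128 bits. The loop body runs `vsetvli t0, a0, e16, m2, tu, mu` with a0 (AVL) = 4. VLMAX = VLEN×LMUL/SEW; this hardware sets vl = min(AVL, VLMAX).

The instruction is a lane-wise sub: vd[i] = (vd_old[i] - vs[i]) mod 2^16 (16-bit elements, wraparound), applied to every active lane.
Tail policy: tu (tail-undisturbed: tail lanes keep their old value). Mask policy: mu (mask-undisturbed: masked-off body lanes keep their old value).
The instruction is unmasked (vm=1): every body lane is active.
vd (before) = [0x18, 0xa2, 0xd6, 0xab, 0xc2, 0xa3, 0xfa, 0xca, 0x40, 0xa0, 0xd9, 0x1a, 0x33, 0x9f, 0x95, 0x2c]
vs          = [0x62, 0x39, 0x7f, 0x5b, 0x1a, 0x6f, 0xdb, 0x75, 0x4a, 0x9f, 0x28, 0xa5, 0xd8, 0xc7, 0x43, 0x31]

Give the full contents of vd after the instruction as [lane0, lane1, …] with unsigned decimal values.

VLMAX = VLEN×LMUL/SEW = 128×2/16 = 16
vl = min(AVL, VLMAX) = min(4, 16) = 4
lane  0: sub(0x18,0x62) ⇒ 0xffb6
lane  1: sub(0xa2,0x39) ⇒ 0x69
lane  2: sub(0xd6,0x7f) ⇒ 0x57
lane  3: sub(0xab,0x5b) ⇒ 0x50
lane  4: tail/keep ⇒ 0xc2
lane  5: tail/keep ⇒ 0xa3
lane  6: tail/keep ⇒ 0xfa
lane  7: tail/keep ⇒ 0xca
lane  8: tail/keep ⇒ 0x40
lane  9: tail/keep ⇒ 0xa0
lane 10: tail/keep ⇒ 0xd9
lane 11: tail/keep ⇒ 0x1a
lane 12: tail/keep ⇒ 0x33
lane 13: tail/keep ⇒ 0x9f
lane 14: tail/keep ⇒ 0x95
lane 15: tail/keep ⇒ 0x2c

vd = [65462, 105, 87, 80, 194, 163, 250, 202, 64, 160, 217, 26, 51, 159, 149, 44]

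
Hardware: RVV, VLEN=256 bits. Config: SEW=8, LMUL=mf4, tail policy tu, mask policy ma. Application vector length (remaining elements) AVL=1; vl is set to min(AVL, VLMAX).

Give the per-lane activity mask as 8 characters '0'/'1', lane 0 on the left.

lanes per group: 256·1/4/8 = 8
vl = min(AVL, VLMAX) = min(1, 8) = 1
bits (lane 0 leftmost): 10000000

predicate = 10000000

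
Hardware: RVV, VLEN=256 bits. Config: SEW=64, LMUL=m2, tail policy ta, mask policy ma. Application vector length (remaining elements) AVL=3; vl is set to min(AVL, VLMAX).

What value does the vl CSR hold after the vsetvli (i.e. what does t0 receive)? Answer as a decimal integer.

VLMAX = (256 × 2) / 64 = 8 lanes
vl = min(AVL, VLMAX) = min(3, 8) = 3

vl = 3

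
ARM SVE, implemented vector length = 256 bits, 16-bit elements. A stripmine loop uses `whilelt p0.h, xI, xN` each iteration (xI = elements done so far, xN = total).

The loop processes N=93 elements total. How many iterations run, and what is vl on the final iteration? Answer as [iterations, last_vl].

[iterations, last_vl] = [6, 13]

256-bit reg / 16-bit elem → 16 lanes
N=93: ⌈93/16⌉ = 6 iters; last vl = 93 − 5×16 = 13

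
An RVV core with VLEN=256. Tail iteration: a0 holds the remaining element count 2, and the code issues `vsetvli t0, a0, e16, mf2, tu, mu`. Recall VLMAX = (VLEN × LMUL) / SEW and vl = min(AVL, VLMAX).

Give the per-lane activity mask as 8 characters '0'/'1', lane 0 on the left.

predicate = 11000000

lanes per group: 256·1/2/16 = 8
vl = min(AVL, VLMAX) = min(2, 8) = 2
bits (lane 0 leftmost): 11000000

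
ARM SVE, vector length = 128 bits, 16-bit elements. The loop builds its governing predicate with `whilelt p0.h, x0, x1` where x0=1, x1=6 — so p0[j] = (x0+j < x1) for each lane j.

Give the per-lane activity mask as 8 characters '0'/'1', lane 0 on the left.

register lanes = 128/16 = 8
active while 1+j < 6, i.e. j ∈ [0,5) capped at 8 ⇒ 5
bits (lane 0 leftmost): 11111000

predicate = 11111000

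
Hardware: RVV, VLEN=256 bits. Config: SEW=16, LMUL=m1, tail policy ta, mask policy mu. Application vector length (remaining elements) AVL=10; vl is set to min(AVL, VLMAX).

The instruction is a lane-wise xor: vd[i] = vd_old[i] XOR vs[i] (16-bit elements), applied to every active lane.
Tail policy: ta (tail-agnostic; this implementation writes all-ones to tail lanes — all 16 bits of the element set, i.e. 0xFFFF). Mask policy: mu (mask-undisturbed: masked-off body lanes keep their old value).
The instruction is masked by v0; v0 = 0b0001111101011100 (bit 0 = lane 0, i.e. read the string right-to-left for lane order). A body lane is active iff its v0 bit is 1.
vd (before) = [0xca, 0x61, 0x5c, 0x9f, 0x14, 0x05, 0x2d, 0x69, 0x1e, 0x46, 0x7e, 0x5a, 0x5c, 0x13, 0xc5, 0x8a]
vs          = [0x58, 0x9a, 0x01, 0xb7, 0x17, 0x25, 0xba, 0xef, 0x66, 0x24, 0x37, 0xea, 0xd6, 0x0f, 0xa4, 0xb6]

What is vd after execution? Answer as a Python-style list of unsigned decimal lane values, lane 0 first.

vd = [202, 97, 93, 40, 3, 5, 151, 105, 120, 98, 65535, 65535, 65535, 65535, 65535, 65535]

VLMAX = (256 × 1) / 16 = 16 lanes
AVL=10 ≤ VLMAX=16, so vl = 10
lane  0: mask-off/keep ⇒ 0xca
lane  1: mask-off/keep ⇒ 0x61
lane  2: xor(0x5c,0x01) ⇒ 0x5d
lane  3: xor(0x9f,0xb7) ⇒ 0x28
lane  4: xor(0x14,0x17) ⇒ 0x03
lane  5: mask-off/keep ⇒ 0x05
lane  6: xor(0x2d,0xba) ⇒ 0x97
lane  7: mask-off/keep ⇒ 0x69
lane  8: xor(0x1e,0x66) ⇒ 0x78
lane  9: xor(0x46,0x24) ⇒ 0x62
lane 10: tail/ones ⇒ 0xffff
lane 11: tail/ones ⇒ 0xffff
lane 12: tail/ones ⇒ 0xffff
lane 13: tail/ones ⇒ 0xffff
lane 14: tail/ones ⇒ 0xffff
lane 15: tail/ones ⇒ 0xffff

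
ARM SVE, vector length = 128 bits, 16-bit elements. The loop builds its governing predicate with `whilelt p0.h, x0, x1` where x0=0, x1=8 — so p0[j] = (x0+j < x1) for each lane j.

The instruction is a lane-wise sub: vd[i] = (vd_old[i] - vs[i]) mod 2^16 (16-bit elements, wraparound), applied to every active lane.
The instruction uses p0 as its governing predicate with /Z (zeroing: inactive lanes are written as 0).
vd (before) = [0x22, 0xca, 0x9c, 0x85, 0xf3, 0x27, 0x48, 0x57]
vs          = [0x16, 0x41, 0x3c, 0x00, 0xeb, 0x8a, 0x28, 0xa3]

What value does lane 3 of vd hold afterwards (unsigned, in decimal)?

vd[3] = 133

128-bit reg / 16-bit elem → 8 lanes
active while 0+j < 8, i.e. j ∈ [0,8) capped at 8 ⇒ 8
  i=0: sub(0x22,0x16) → 12
  i=1: sub(0xca,0x41) → 137
  i=2: sub(0x9c,0x3c) → 96
  i=3: sub(0x85,0x00) → 133
  i=4: sub(0xf3,0xeb) → 8
  i=5: sub(0x27,0x8a) → 65437
  i=6: sub(0x48,0x28) → 32
  i=7: sub(0x57,0xa3) → 65460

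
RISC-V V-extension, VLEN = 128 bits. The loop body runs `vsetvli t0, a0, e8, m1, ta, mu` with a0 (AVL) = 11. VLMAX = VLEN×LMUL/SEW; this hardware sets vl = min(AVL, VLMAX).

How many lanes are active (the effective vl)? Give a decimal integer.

lanes per group: 128·1/8 = 16
vl = min(AVL, VLMAX) = min(11, 16) = 11

vl = 11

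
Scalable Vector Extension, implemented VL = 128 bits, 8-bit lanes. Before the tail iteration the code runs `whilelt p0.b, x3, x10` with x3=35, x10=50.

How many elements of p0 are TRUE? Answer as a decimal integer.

lane count: 128 div 8 = 16
whilelt: lane j active iff 35+j < 50 → j < 15 → 15 active

vl = 15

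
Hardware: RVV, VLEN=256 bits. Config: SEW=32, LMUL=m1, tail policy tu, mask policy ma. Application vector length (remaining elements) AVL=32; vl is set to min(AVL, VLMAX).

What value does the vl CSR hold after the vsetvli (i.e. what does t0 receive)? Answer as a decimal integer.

VLMAX = (256 × 1) / 32 = 8 lanes
AVL=32 > VLMAX=8, so vl = 8

vl = 8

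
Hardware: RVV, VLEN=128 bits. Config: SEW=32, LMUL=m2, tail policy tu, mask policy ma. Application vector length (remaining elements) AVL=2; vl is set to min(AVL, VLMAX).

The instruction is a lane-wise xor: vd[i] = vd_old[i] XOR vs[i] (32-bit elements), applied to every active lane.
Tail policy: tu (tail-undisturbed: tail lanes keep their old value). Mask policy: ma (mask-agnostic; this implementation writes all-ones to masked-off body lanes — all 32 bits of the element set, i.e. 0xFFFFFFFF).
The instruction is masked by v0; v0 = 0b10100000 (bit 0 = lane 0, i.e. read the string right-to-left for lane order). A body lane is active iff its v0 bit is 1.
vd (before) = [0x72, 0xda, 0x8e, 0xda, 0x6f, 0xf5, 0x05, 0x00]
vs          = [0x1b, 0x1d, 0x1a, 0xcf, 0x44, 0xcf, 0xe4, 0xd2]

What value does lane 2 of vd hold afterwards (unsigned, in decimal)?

VLMAX = VLEN×LMUL/SEW = 128×2/32 = 8
vl = min(AVL, VLMAX) = min(2, 8) = 2
[0] mask-off/ones = 0xffffffff
[1] mask-off/ones = 0xffffffff
[2] tail/keep = 0x8e
[3] tail/keep = 0xda
[4] tail/keep = 0x6f
[5] tail/keep = 0xf5
[6] tail/keep = 0x05
[7] tail/keep = 0x00

vd[2] = 142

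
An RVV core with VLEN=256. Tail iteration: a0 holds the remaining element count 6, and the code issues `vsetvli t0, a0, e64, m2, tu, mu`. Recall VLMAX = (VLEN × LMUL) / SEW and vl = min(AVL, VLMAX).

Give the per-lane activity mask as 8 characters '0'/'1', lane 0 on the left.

VLMAX = VLEN×LMUL/SEW = 256×2/64 = 8
vl ← min(6, 8) = 6
bits (lane 0 leftmost): 11111100

predicate = 11111100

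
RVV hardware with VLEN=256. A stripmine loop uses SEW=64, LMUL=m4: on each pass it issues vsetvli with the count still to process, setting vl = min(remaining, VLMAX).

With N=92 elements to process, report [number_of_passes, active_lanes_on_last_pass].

[iterations, last_vl] = [6, 12]

lanes per group: 256·4/64 = 16
iterations = ceil(92/16) = 6; final-pass vl = 12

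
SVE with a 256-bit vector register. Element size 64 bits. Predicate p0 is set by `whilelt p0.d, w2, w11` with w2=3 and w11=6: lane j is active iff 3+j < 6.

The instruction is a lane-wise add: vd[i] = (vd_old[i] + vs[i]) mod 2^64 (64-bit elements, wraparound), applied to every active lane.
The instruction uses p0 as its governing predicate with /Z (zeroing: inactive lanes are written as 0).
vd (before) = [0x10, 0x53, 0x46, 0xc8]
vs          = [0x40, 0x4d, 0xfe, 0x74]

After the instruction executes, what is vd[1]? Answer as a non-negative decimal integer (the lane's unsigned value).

register lanes = 256/64 = 4
p0[j] = (3+j < 6); true for j=0..2 → 3 lanes set
[0] add(0x10,0x40) = 0x50
[1] add(0x53,0x4d) = 0xa0
[2] add(0x46,0xfe) = 0x144
[3] tail/zero = 0x00

vd[1] = 160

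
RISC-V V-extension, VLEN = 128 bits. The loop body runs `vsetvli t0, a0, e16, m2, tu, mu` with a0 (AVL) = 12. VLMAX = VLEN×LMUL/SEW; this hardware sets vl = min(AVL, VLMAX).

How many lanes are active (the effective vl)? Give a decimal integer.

lanes per group: 128·2/16 = 16
vl = min(AVL, VLMAX) = min(12, 16) = 12

vl = 12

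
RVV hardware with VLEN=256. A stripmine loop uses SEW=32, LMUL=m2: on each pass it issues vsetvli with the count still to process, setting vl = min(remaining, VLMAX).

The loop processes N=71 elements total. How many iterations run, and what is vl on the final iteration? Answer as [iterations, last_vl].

VLMAX = (256 × 2) / 32 = 16 lanes
71 elements at 16/iter → 5 passes, remainder 7 on the last

[iterations, last_vl] = [5, 7]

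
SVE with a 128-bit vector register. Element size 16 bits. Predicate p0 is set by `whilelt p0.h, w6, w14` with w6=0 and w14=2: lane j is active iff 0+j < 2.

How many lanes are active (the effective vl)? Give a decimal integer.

register lanes = 128/16 = 8
active while 0+j < 2, i.e. j ∈ [0,2) capped at 8 ⇒ 2

vl = 2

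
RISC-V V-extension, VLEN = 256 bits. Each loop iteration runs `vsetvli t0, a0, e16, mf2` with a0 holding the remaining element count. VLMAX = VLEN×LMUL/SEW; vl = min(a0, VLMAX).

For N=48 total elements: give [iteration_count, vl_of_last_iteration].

[iterations, last_vl] = [6, 8]

VLMAX = (256 × 1/2) / 16 = 8 lanes
48 elements at 8/iter → 6 passes, remainder 8 on the last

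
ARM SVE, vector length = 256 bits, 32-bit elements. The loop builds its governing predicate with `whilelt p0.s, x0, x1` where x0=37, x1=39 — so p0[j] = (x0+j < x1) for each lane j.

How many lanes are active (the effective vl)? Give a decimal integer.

vl = 2

lane count: 256 div 32 = 8
active while 37+j < 39, i.e. j ∈ [0,2) capped at 8 ⇒ 2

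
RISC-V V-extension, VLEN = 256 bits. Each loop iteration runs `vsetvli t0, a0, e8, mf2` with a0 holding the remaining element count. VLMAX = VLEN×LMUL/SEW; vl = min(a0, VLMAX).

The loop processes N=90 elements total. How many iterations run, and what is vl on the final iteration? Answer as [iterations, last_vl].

VLMAX = (256 × 1/2) / 8 = 16 lanes
iterations = ceil(90/16) = 6; final-pass vl = 10

[iterations, last_vl] = [6, 10]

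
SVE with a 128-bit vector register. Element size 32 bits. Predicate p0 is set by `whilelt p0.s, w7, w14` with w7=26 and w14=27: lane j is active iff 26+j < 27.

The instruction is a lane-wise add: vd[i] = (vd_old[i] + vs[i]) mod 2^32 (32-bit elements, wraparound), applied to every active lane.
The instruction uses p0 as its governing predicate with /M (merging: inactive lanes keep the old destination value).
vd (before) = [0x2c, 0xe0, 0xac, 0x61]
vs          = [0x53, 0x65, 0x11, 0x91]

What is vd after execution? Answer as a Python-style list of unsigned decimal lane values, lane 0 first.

vd = [127, 224, 172, 97]

register lanes = 128/32 = 4
active while 26+j < 27, i.e. j ∈ [0,1) capped at 4 ⇒ 1
[0] add(0x2c,0x53) = 0x7f
[1] tail/keep = 0xe0
[2] tail/keep = 0xac
[3] tail/keep = 0x61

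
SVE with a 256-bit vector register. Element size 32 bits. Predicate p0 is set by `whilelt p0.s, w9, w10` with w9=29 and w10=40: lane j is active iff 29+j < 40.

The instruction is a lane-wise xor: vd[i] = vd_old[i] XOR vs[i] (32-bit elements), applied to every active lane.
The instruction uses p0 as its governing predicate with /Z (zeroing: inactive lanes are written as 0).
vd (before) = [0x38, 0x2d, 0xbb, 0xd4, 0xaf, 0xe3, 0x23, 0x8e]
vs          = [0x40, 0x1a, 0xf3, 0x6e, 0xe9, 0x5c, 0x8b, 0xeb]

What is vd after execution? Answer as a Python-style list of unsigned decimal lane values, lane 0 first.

vd = [120, 55, 72, 186, 70, 191, 168, 101]

register lanes = 256/32 = 8
whilelt: lane j active iff 29+j < 40 → j < 11 → 8 active
  i=0: xor(0x38,0x40) → 120
  i=1: xor(0x2d,0x1a) → 55
  i=2: xor(0xbb,0xf3) → 72
  i=3: xor(0xd4,0x6e) → 186
  i=4: xor(0xaf,0xe9) → 70
  i=5: xor(0xe3,0x5c) → 191
  i=6: xor(0x23,0x8b) → 168
  i=7: xor(0x8e,0xeb) → 101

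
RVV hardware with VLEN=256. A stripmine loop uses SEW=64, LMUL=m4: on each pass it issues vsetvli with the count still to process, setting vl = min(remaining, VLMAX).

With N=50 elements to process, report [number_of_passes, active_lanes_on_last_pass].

lanes per group: 256·4/64 = 16
iterations = ceil(50/16) = 4; final-pass vl = 2

[iterations, last_vl] = [4, 2]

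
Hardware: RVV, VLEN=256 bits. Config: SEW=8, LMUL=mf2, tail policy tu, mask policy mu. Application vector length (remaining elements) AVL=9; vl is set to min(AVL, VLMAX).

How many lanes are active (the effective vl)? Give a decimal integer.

VLMAX = VLEN×LMUL/SEW = 256×1/2/8 = 16
vl ← min(9, 16) = 9

vl = 9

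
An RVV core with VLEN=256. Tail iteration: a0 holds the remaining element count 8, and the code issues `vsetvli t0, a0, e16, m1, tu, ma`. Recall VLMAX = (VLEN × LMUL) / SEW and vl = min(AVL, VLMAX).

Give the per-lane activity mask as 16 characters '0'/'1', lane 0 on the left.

VLMAX = VLEN×LMUL/SEW = 256×1/16 = 16
vl = min(AVL, VLMAX) = min(8, 16) = 8
bits (lane 0 leftmost): 1111111100000000

predicate = 1111111100000000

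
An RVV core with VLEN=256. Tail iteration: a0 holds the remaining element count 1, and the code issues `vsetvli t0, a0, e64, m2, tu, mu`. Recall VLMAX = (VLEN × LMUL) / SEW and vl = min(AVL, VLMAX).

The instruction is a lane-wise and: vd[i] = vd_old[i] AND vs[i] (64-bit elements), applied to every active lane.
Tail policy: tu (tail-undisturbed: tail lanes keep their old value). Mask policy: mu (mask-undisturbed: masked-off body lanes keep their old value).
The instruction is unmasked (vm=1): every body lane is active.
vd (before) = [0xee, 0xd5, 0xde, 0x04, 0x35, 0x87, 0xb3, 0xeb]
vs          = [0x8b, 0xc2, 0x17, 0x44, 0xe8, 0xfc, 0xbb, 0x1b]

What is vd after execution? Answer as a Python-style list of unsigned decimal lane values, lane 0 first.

VLMAX = (256 × 2) / 64 = 8 lanes
AVL=1 ≤ VLMAX=8, so vl = 1
vd[0] and(0xee,0x8b) -> 0x8a
vd[1] tail/keep -> 0xd5
vd[2] tail/keep -> 0xde
vd[3] tail/keep -> 0x04
vd[4] tail/keep -> 0x35
vd[5] tail/keep -> 0x87
vd[6] tail/keep -> 0xb3
vd[7] tail/keep -> 0xeb

vd = [138, 213, 222, 4, 53, 135, 179, 235]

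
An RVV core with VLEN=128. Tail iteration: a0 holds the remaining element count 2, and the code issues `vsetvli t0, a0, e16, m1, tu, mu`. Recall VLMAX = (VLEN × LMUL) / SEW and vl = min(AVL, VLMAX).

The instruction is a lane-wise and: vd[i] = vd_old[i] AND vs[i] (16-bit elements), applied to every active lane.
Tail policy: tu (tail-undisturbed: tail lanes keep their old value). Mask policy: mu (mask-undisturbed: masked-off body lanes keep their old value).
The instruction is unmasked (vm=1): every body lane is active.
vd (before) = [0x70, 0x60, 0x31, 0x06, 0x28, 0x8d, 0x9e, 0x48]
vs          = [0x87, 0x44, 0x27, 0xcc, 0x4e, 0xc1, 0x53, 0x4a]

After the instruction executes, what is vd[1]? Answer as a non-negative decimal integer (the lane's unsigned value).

vd[1] = 64

VLMAX = (128 × 1) / 16 = 8 lanes
vl ← min(2, 8) = 2
lane  0: and(0x70,0x87) ⇒ 0x00
lane  1: and(0x60,0x44) ⇒ 0x40
lane  2: tail/keep ⇒ 0x31
lane  3: tail/keep ⇒ 0x06
lane  4: tail/keep ⇒ 0x28
lane  5: tail/keep ⇒ 0x8d
lane  6: tail/keep ⇒ 0x9e
lane  7: tail/keep ⇒ 0x48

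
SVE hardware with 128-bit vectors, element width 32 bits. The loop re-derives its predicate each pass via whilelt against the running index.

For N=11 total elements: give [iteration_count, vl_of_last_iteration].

[iterations, last_vl] = [3, 3]

128-bit reg / 32-bit elem → 4 lanes
N=11: ⌈11/4⌉ = 3 iters; last vl = 11 − 2×4 = 3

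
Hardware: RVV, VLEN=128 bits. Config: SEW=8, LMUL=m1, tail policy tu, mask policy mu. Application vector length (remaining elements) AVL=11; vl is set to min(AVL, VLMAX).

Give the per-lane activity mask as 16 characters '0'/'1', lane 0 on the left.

predicate = 1111111111100000

lanes per group: 128·1/8 = 16
AVL=11 ≤ VLMAX=16, so vl = 11
bits (lane 0 leftmost): 1111111111100000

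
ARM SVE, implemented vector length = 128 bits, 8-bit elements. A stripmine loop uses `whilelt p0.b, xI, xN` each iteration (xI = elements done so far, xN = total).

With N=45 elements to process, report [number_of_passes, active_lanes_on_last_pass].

128-bit reg / 8-bit elem → 16 lanes
45 elements at 16/iter → 3 passes, remainder 13 on the last

[iterations, last_vl] = [3, 13]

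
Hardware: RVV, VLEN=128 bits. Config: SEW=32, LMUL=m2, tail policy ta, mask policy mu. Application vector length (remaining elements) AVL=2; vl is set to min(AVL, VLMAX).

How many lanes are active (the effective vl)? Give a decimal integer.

vl = 2

VLMAX = (128 × 2) / 32 = 8 lanes
AVL=2 ≤ VLMAX=8, so vl = 2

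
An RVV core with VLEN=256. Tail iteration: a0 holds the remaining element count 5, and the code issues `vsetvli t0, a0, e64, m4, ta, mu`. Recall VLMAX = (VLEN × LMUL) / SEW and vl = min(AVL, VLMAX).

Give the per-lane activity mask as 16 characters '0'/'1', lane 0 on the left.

predicate = 1111100000000000

lanes per group: 256·4/64 = 16
AVL=5 ≤ VLMAX=16, so vl = 5
bits (lane 0 leftmost): 1111100000000000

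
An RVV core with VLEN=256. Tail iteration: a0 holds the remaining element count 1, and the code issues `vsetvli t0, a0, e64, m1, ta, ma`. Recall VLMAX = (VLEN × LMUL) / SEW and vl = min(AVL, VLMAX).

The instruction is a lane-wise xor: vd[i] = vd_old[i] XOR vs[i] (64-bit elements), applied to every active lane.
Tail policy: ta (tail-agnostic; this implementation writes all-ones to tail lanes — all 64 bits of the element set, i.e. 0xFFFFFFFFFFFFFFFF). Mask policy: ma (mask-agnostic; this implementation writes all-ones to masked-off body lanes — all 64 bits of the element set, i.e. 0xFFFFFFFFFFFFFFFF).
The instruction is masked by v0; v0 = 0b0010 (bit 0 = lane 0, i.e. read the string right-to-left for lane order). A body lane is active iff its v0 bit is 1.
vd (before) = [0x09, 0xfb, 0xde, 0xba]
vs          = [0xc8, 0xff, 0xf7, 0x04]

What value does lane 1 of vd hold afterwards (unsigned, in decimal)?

vd[1] = 18446744073709551615

lanes per group: 256·1/64 = 4
vl = min(AVL, VLMAX) = min(1, 4) = 1
lane  0: mask-off/ones ⇒ 0xffffffffffffffff
lane  1: tail/ones ⇒ 0xffffffffffffffff
lane  2: tail/ones ⇒ 0xffffffffffffffff
lane  3: tail/ones ⇒ 0xffffffffffffffff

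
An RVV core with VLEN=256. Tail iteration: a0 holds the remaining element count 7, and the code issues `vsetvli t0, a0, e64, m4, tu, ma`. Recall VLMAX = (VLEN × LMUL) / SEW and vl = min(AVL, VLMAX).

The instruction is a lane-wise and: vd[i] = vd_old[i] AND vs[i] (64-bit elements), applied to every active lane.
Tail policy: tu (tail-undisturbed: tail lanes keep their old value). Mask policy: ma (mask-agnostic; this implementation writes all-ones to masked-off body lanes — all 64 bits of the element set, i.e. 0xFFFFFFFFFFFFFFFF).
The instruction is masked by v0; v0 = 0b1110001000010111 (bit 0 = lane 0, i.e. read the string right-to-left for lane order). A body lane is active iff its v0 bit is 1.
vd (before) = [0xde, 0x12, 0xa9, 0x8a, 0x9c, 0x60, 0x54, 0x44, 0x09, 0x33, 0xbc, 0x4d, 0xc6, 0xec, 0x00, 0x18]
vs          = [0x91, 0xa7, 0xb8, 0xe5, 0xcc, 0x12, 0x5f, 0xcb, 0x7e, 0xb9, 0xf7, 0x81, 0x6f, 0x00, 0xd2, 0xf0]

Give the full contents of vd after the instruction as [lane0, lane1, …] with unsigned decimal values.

vd = [144, 2, 168, 18446744073709551615, 140, 18446744073709551615, 18446744073709551615, 68, 9, 51, 188, 77, 198, 236, 0, 24]

VLMAX = VLEN×LMUL/SEW = 256×4/64 = 16
vl = min(AVL, VLMAX) = min(7, 16) = 7
[0] and(0xde,0x91) = 0x90
[1] and(0x12,0xa7) = 0x02
[2] and(0xa9,0xb8) = 0xa8
[3] mask-off/ones = 0xffffffffffffffff
[4] and(0x9c,0xcc) = 0x8c
[5] mask-off/ones = 0xffffffffffffffff
[6] mask-off/ones = 0xffffffffffffffff
[7] tail/keep = 0x44
[8] tail/keep = 0x09
[9] tail/keep = 0x33
[10] tail/keep = 0xbc
[11] tail/keep = 0x4d
[12] tail/keep = 0xc6
[13] tail/keep = 0xec
[14] tail/keep = 0x00
[15] tail/keep = 0x18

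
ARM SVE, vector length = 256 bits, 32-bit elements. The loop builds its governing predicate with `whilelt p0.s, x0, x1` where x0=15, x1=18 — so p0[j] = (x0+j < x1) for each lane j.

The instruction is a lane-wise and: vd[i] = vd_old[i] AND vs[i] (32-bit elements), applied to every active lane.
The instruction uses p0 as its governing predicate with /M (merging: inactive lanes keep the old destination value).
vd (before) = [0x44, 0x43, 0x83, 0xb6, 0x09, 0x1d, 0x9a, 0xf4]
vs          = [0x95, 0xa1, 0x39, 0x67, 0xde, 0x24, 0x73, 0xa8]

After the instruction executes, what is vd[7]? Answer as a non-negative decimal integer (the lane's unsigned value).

vd[7] = 244

register lanes = 256/32 = 8
p0[j] = (15+j < 18); true for j=0..2 → 3 lanes set
  i=0: and(0x44,0x95) → 4
  i=1: and(0x43,0xa1) → 1
  i=2: and(0x83,0x39) → 1
  i=3: tail/keep → 182
  i=4: tail/keep → 9
  i=5: tail/keep → 29
  i=6: tail/keep → 154
  i=7: tail/keep → 244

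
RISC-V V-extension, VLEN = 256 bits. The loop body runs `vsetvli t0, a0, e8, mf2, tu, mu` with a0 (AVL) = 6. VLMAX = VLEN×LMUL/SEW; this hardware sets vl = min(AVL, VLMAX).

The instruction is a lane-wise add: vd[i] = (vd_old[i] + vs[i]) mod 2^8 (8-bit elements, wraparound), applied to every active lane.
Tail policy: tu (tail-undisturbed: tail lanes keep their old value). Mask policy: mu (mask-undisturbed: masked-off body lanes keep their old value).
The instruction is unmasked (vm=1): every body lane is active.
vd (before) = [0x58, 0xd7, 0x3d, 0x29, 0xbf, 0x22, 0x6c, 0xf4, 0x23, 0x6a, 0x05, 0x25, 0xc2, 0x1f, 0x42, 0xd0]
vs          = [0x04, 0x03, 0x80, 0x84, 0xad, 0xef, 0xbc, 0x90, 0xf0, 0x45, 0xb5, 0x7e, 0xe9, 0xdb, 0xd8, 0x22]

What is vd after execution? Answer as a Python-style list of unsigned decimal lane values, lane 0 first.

VLMAX = VLEN×LMUL/SEW = 256×1/2/8 = 16
AVL=6 ≤ VLMAX=16, so vl = 6
[0] add(0x58,0x04) = 0x5c
[1] add(0xd7,0x03) = 0xda
[2] add(0x3d,0x80) = 0xbd
[3] add(0x29,0x84) = 0xad
[4] add(0xbf,0xad) = 0x6c
[5] add(0x22,0xef) = 0x11
[6] tail/keep = 0x6c
[7] tail/keep = 0xf4
[8] tail/keep = 0x23
[9] tail/keep = 0x6a
[10] tail/keep = 0x05
[11] tail/keep = 0x25
[12] tail/keep = 0xc2
[13] tail/keep = 0x1f
[14] tail/keep = 0x42
[15] tail/keep = 0xd0

vd = [92, 218, 189, 173, 108, 17, 108, 244, 35, 106, 5, 37, 194, 31, 66, 208]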